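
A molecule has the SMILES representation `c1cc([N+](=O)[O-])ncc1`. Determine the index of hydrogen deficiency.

5

Atom tally by fragment:
  pyridine ring core → C:5 H:5 N:1
  (− 1 ring H displaced by substituents)
  + NO2 → N:1 O:2
Element totals:
  C: 5
  H: 4
  N: 2
  O: 2
Molecular formula: C5H4N2O2.
DoU = (2C + 2 + N − H − X) / 2 = (2·5 + 2 + 2 − 4 − 0) / 2 = 5.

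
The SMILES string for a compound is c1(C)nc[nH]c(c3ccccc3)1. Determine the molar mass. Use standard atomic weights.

Atom tally by fragment:
  imidazole ring core → C:3 H:4 N:2
  (− 2 ring H displaced by substituents)
  + CH3 → C:1 H:3
  + C6H5 → C:6 H:5
Element totals:
  C: 10
  H: 10
  N: 2
Molecular formula: C10H10N2.
  M = 10(12.011) + 10(1.008) + 2(14.007)
    = 120.110 + 10.080 + 28.014 = 158.204

158.20 g/mol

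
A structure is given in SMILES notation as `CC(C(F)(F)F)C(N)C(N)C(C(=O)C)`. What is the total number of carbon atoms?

Atom tally by fragment:
  CH3 → C:1 H:3
  CH(CF3) → C:2 H:1 F:3
  CH(NH2) → C:1 H:3 N:1
  CH(NH2) → C:1 H:3 N:1
  CH2COCH3 → C:3 H:5 O:1
Element totals:
  C: 8
  H: 15
  F: 3
  N: 2
  O: 1

8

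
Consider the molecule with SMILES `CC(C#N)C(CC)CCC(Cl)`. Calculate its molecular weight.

Atom tally by fragment:
  CH3 → C:1 H:3
  CH(CN) → C:2 H:1 N:1
  CH(C2H5) → C:3 H:6
  CH2 → C:1 H:2
  CH2 → C:1 H:2
  CH2Cl → C:1 H:2 Cl:1
Element totals:
  C: 9
  H: 16
  Cl: 1
  N: 1
Molecular formula: C9H16ClN.
  M = 9(12.011) + 16(1.008) + 35.45 + 14.007
    = 108.099 + 16.128 + 35.450 + 14.007 = 173.684

173.68 g/mol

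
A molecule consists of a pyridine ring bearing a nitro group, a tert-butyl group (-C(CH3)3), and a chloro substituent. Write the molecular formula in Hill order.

Atom tally by fragment:
  pyridine ring core → C:5 H:5 N:1
  (− 3 ring H displaced by substituents)
  + NO2 → N:1 O:2
  + C(CH3)3 → C:4 H:9
  + Cl → Cl:1
Element totals:
  C: 9
  H: 11
  Cl: 1
  N: 2
  O: 2

C9H11ClN2O2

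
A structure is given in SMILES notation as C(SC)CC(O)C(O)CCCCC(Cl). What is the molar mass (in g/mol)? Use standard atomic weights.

240.79 g/mol

Atom tally by fragment:
  CH3SCH2 → C:2 H:5 S:1
  CH2 → C:1 H:2
  CH(OH) → C:1 H:2 O:1
  CH(OH) → C:1 H:2 O:1
  CH2 → C:1 H:2
  CH2 → C:1 H:2
  CH2 → C:1 H:2
  CH2 → C:1 H:2
  CH2Cl → C:1 H:2 Cl:1
Element totals:
  C: 10
  H: 21
  Cl: 1
  O: 2
  S: 1
Molecular formula: C10H21ClO2S.
  M = 10(12.011) + 21(1.008) + 35.45 + 2(15.999) + 32.06
    = 120.110 + 21.168 + 35.450 + 31.998 + 32.060 = 240.786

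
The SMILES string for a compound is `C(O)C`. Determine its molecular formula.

Atom tally by fragment:
  HOCH2 → C:1 H:3 O:1
  CH3 → C:1 H:3
Element totals:
  C: 2
  H: 6
  O: 1

C2H6O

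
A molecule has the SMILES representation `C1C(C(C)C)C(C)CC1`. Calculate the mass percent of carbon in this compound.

Atom tally by fragment:
  cyclopentane ring core → C:5 H:10
  (− 2 ring H displaced by substituents)
  + CH(CH3)2 → C:3 H:7
  + CH3 → C:1 H:3
Element totals:
  C: 9
  H: 18
Molecular formula: C9H18.
Molar mass = 126.243 g/mol.
Mass from C: 9 × 12.011 = 108.099 g/mol.
%C = 108.099 / 126.243 × 100 = 85.63%.

85.63%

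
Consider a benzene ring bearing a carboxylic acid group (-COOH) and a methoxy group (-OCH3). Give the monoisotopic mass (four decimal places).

152.0473

Atom tally by fragment:
  benzene ring core → C:6 H:6
  (− 2 ring H displaced by substituents)
  + COOH → C:1 H:1 O:2
  + OCH3 → C:1 H:3 O:1
Element totals:
  C: 8
  H: 8
  O: 3
Molecular formula: C8H8O3.
  M = 8(12.0) + 8(1.007825) + 3(15.994915)
    = 96.000000 + 8.062600 + 47.984745 = 152.047345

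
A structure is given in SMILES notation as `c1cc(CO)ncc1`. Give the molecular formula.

Atom tally by fragment:
  pyridine ring core → C:5 H:5 N:1
  (− 1 ring H displaced by substituents)
  + CH2OH → C:1 H:3 O:1
Element totals:
  C: 6
  H: 7
  N: 1
  O: 1

C6H7NO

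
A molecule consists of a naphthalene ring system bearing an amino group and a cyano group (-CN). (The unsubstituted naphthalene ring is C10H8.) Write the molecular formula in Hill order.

Atom tally by fragment:
  naphthalene ring system core → C:10 H:8
  (− 2 ring H displaced by substituents)
  + NH2 → N:1 H:2
  + CN → C:1 N:1
Element totals:
  C: 11
  H: 8
  N: 2

C11H8N2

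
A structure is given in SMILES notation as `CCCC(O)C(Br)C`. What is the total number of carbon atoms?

6

Atom tally by fragment:
  CH3 → C:1 H:3
  CH2 → C:1 H:2
  CH2 → C:1 H:2
  CH(OH) → C:1 H:2 O:1
  CH(Br) → C:1 H:1 Br:1
  CH3 → C:1 H:3
Element totals:
  C: 6
  H: 13
  Br: 1
  O: 1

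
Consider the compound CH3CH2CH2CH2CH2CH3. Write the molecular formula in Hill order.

C6H14

Element totals:
  C: 6
  H: 14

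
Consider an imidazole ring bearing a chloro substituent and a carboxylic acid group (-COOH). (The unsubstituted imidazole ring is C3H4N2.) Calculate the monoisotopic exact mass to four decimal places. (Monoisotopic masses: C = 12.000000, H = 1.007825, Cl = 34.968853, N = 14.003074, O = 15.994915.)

145.9883

Atom tally by fragment:
  imidazole ring core → C:3 H:4 N:2
  (− 2 ring H displaced by substituents)
  + Cl → Cl:1
  + COOH → C:1 H:1 O:2
Element totals:
  C: 4
  H: 3
  Cl: 1
  N: 2
  O: 2
Molecular formula: C4H3ClN2O2.
  M = 4(12.0) + 3(1.007825) + 34.968853 + 2(14.003074) + 2(15.994915)
    = 48.000000 + 3.023475 + 34.968853 + 28.006148 + 31.989830 = 145.988306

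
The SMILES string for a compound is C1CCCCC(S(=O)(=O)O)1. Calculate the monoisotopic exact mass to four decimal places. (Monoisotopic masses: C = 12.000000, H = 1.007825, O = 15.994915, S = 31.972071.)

Atom tally by fragment:
  cyclohexane ring core → C:6 H:12
  (− 1 ring H displaced by substituents)
  + SO3H → S:1 O:3 H:1
Element totals:
  C: 6
  H: 12
  O: 3
  S: 1
Molecular formula: C6H12O3S.
  M = 6(12.0) + 12(1.007825) + 3(15.994915) + 31.972071
    = 72.000000 + 12.093900 + 47.984745 + 31.972071 = 164.050716

164.0507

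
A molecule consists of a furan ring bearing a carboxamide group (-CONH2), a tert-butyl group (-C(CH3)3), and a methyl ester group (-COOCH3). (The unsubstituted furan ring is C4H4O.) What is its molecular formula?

C11H15NO4

Atom tally by fragment:
  furan ring core → C:4 H:4 O:1
  (− 3 ring H displaced by substituents)
  + CONH2 → C:1 H:2 O:1 N:1
  + C(CH3)3 → C:4 H:9
  + COOCH3 → C:2 H:3 O:2
Element totals:
  C: 11
  H: 15
  N: 1
  O: 4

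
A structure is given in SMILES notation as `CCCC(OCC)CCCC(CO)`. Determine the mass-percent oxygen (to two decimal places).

Atom tally by fragment:
  CH3 → C:1 H:3
  CH2 → C:1 H:2
  CH2 → C:1 H:2
  CH(OC2H5) → C:3 H:6 O:1
  CH2 → C:1 H:2
  CH2 → C:1 H:2
  CH2 → C:1 H:2
  CH2CH2OH → C:2 H:5 O:1
Element totals:
  C: 11
  H: 24
  O: 2
Molecular formula: C11H24O2.
Molar mass = 188.311 g/mol.
Mass from O: 2 × 15.999 = 31.998 g/mol.
%O = 31.998 / 188.311 × 100 = 16.99%.

16.99%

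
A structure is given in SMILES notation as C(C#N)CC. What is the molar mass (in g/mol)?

69.11 g/mol

Atom tally by fragment:
  NCCH2 → C:2 H:2 N:1
  CH2 → C:1 H:2
  CH3 → C:1 H:3
Element totals:
  C: 4
  H: 7
  N: 1
Molecular formula: C4H7N.
  M = 4(12.011) + 7(1.008) + 14.007
    = 48.044 + 7.056 + 14.007 = 69.107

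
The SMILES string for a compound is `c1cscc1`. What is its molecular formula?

Atom tally by fragment:
  thiophene ring core → C:4 H:4 S:1
Element totals:
  C: 4
  H: 4
  S: 1

C4H4S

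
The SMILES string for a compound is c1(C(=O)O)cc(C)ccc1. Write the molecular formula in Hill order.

C8H8O2

Atom tally by fragment:
  benzene ring core → C:6 H:6
  (− 2 ring H displaced by substituents)
  + COOH → C:1 H:1 O:2
  + CH3 → C:1 H:3
Element totals:
  C: 8
  H: 8
  O: 2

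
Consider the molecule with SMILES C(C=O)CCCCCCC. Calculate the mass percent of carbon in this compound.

Atom tally by fragment:
  OHCCH2 → C:2 H:3 O:1
  CH2 → C:1 H:2
  CH2 → C:1 H:2
  CH2 → C:1 H:2
  CH2 → C:1 H:2
  CH2 → C:1 H:2
  CH2 → C:1 H:2
  CH3 → C:1 H:3
Element totals:
  C: 9
  H: 18
  O: 1
Molecular formula: C9H18O.
Molar mass = 142.242 g/mol.
Mass from C: 9 × 12.011 = 108.099 g/mol.
%C = 108.099 / 142.242 × 100 = 76.00%.

76.00%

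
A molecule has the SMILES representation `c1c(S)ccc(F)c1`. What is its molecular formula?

C6H5FS

Atom tally by fragment:
  benzene ring core → C:6 H:6
  (− 2 ring H displaced by substituents)
  + SH → S:1 H:1
  + F → F:1
Element totals:
  C: 6
  H: 5
  F: 1
  S: 1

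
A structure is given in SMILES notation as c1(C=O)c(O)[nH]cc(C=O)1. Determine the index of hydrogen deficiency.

5

Atom tally by fragment:
  pyrrole ring core → C:4 H:5 N:1
  (− 3 ring H displaced by substituents)
  + CHO → C:1 H:1 O:1
  + OH → O:1 H:1
  + CHO → C:1 H:1 O:1
Element totals:
  C: 6
  H: 5
  N: 1
  O: 3
Molecular formula: C6H5NO3.
DoU = (2C + 2 + N − H − X) / 2 = (2·6 + 2 + 1 − 5 − 0) / 2 = 5.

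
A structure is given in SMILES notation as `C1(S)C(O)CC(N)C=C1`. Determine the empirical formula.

Atom tally by fragment:
  cyclohexene ring core → C:6 H:10
  (− 3 ring H displaced by substituents)
  + SH → S:1 H:1
  + OH → O:1 H:1
  + NH2 → N:1 H:2
Element totals:
  C: 6
  H: 11
  N: 1
  O: 1
  S: 1
Molecular formula: C6H11NOS.
gcd of subscripts (6, 11, 1, 1, 1) = 1, so the empirical formula equals the molecular formula.

C6H11NOS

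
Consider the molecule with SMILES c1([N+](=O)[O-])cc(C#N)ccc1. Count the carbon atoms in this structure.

Atom tally by fragment:
  benzene ring core → C:6 H:6
  (− 2 ring H displaced by substituents)
  + NO2 → N:1 O:2
  + CN → C:1 N:1
Element totals:
  C: 7
  H: 4
  N: 2
  O: 2

7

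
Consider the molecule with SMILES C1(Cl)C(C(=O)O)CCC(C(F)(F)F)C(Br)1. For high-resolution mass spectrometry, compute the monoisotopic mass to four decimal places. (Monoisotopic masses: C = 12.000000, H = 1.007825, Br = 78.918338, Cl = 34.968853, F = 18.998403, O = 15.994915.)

Atom tally by fragment:
  cyclohexane ring core → C:6 H:12
  (− 4 ring H displaced by substituents)
  + Cl → Cl:1
  + COOH → C:1 H:1 O:2
  + CF3 → C:1 F:3
  + Br → Br:1
Element totals:
  C: 8
  H: 9
  Br: 1
  Cl: 1
  F: 3
  O: 2
Molecular formula: C8H9BrClF3O2.
  M = 8(12.0) + 9(1.007825) + 78.918338 + 34.968853 + 3(18.998403) + 2(15.994915)
    = 96.000000 + 9.070425 + 78.918338 + 34.968853 + 56.995209 + 31.989830 = 307.942655

307.9427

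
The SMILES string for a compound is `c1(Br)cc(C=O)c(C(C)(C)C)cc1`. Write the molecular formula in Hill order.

C11H13BrO

Atom tally by fragment:
  benzene ring core → C:6 H:6
  (− 3 ring H displaced by substituents)
  + Br → Br:1
  + CHO → C:1 H:1 O:1
  + C(CH3)3 → C:4 H:9
Element totals:
  C: 11
  H: 13
  Br: 1
  O: 1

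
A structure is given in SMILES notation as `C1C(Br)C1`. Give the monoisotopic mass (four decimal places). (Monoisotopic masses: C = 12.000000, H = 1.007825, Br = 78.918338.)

Atom tally by fragment:
  cyclopropane ring core → C:3 H:6
  (− 1 ring H displaced by substituents)
  + Br → Br:1
Element totals:
  C: 3
  H: 5
  Br: 1
Molecular formula: C3H5Br.
  M = 3(12.0) + 5(1.007825) + 78.918338
    = 36.000000 + 5.039125 + 78.918338 = 119.957463

119.9575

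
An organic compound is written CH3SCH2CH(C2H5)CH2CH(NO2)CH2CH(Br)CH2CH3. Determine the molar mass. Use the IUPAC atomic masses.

312.27 g/mol

Atom tally by fragment:
  CH3SCH2 → C:2 H:5 S:1
  CH(C2H5) → C:3 H:6
  CH2 → C:1 H:2
  CH(NO2) → C:1 H:1 N:1 O:2
  CH2 → C:1 H:2
  CH(Br) → C:1 H:1 Br:1
  CH2 → C:1 H:2
  CH3 → C:1 H:3
Element totals:
  C: 11
  H: 22
  Br: 1
  N: 1
  O: 2
  S: 1
Molecular formula: C11H22BrNO2S.
  M = 11(12.011) + 22(1.008) + 79.904 + 14.007 + 2(15.999) + 32.06
    = 132.121 + 22.176 + 79.904 + 14.007 + 31.998 + 32.060 = 312.266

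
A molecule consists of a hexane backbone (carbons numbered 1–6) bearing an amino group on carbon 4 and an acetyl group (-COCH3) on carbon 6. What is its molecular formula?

Atom tally by fragment:
  CH3 → C:1 H:3
  CH2 → C:1 H:2
  CH2 → C:1 H:2
  CH(NH2) → C:1 H:3 N:1
  CH2 → C:1 H:2
  CH2COCH3 → C:3 H:5 O:1
Element totals:
  C: 8
  H: 17
  N: 1
  O: 1

C8H17NO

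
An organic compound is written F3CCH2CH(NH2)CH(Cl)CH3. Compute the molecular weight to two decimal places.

175.58 g/mol

Atom tally by fragment:
  F3CCH2 → C:2 H:2 F:3
  CH(NH2) → C:1 H:3 N:1
  CH(Cl) → C:1 H:1 Cl:1
  CH3 → C:1 H:3
Element totals:
  C: 5
  H: 9
  Cl: 1
  F: 3
  N: 1
Molecular formula: C5H9ClF3N.
  M = 5(12.011) + 9(1.008) + 35.45 + 3(18.998) + 14.007
    = 60.055 + 9.072 + 35.450 + 56.994 + 14.007 = 175.578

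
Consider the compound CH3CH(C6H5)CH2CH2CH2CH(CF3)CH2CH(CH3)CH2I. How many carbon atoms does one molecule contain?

17

Element totals:
  C: 17
  H: 24
  F: 3
  I: 1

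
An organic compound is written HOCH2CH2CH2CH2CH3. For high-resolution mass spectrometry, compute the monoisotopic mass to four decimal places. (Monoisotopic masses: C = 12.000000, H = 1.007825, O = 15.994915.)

88.0888

Element totals:
  C: 5
  H: 12
  O: 1
Molecular formula: C5H12O.
  M = 5(12.0) + 12(1.007825) + 15.994915
    = 60.000000 + 12.093900 + 15.994915 = 88.088815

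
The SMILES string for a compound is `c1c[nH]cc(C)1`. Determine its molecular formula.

C5H7N

Atom tally by fragment:
  pyrrole ring core → C:4 H:5 N:1
  (− 1 ring H displaced by substituents)
  + CH3 → C:1 H:3
Element totals:
  C: 5
  H: 7
  N: 1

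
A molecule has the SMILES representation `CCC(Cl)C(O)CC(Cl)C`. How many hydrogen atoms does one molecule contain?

14

Atom tally by fragment:
  CH3 → C:1 H:3
  CH2 → C:1 H:2
  CH(Cl) → C:1 H:1 Cl:1
  CH(OH) → C:1 H:2 O:1
  CH2 → C:1 H:2
  CH(Cl) → C:1 H:1 Cl:1
  CH3 → C:1 H:3
Element totals:
  C: 7
  H: 14
  Cl: 2
  O: 1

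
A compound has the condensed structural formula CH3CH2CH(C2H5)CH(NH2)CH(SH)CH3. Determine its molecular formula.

Atom tally by fragment:
  CH3 → C:1 H:3
  CH2 → C:1 H:2
  CH(C2H5) → C:3 H:6
  CH(NH2) → C:1 H:3 N:1
  CH(SH) → C:1 H:2 S:1
  CH3 → C:1 H:3
Element totals:
  C: 8
  H: 19
  N: 1
  S: 1

C8H19NS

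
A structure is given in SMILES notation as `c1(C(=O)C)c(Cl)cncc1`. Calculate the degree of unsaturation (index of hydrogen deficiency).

Atom tally by fragment:
  pyridine ring core → C:5 H:5 N:1
  (− 2 ring H displaced by substituents)
  + COCH3 → C:2 H:3 O:1
  + Cl → Cl:1
Element totals:
  C: 7
  H: 6
  Cl: 1
  N: 1
  O: 1
Molecular formula: C7H6ClNO.
DoU = (2C + 2 + N − H − X) / 2 = (2·7 + 2 + 1 − 6 − 1) / 2 = 5.

5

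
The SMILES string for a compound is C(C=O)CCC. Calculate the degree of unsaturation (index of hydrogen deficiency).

Atom tally by fragment:
  OHCCH2 → C:2 H:3 O:1
  CH2 → C:1 H:2
  CH2 → C:1 H:2
  CH3 → C:1 H:3
Element totals:
  C: 5
  H: 10
  O: 1
Molecular formula: C5H10O.
DoU = (2C + 2 + N − H − X) / 2 = (2·5 + 2 + 0 − 10 − 0) / 2 = 1.

1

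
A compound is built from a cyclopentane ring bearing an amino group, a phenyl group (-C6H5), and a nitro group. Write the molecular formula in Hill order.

Atom tally by fragment:
  cyclopentane ring core → C:5 H:10
  (− 3 ring H displaced by substituents)
  + NH2 → N:1 H:2
  + C6H5 → C:6 H:5
  + NO2 → N:1 O:2
Element totals:
  C: 11
  H: 14
  N: 2
  O: 2

C11H14N2O2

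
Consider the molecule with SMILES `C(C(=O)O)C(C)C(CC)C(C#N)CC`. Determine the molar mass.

197.28 g/mol

Atom tally by fragment:
  HOOCCH2 → C:2 H:3 O:2
  CH(CH3) → C:2 H:4
  CH(C2H5) → C:3 H:6
  CH(CN) → C:2 H:1 N:1
  CH2 → C:1 H:2
  CH3 → C:1 H:3
Element totals:
  C: 11
  H: 19
  N: 1
  O: 2
Molecular formula: C11H19NO2.
  M = 11(12.011) + 19(1.008) + 14.007 + 2(15.999)
    = 132.121 + 19.152 + 14.007 + 31.998 = 197.278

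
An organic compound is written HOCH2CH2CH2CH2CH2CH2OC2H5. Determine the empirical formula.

C4H9O

Atom tally by fragment:
  HOCH2CH2 → C:2 H:5 O:1
  CH2 → C:1 H:2
  CH2 → C:1 H:2
  CH2 → C:1 H:2
  CH2OC2H5 → C:3 H:7 O:1
Element totals:
  C: 8
  H: 18
  O: 2
Molecular formula: C8H18O2.
gcd of subscripts = 2; dividing each by 2:
  C: 8/2 = 4
  H: 18/2 = 9
  O: 2/2 = 1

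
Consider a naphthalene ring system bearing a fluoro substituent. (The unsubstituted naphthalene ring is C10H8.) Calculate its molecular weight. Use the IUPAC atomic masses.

146.16 g/mol

Atom tally by fragment:
  naphthalene ring system core → C:10 H:8
  (− 1 ring H displaced by substituents)
  + F → F:1
Element totals:
  C: 10
  H: 7
  F: 1
Molecular formula: C10H7F.
  M = 10(12.011) + 7(1.008) + 18.998
    = 120.110 + 7.056 + 18.998 = 146.164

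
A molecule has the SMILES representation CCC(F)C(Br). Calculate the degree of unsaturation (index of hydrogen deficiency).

Atom tally by fragment:
  CH3 → C:1 H:3
  CH2 → C:1 H:2
  CH(F) → C:1 H:1 F:1
  CH2Br → C:1 H:2 Br:1
Element totals:
  C: 4
  H: 8
  Br: 1
  F: 1
Molecular formula: C4H8BrF.
DoU = (2C + 2 + N − H − X) / 2 = (2·4 + 2 + 0 − 8 − 2) / 2 = 0.

0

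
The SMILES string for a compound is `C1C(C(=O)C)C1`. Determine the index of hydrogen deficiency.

2

Atom tally by fragment:
  cyclopropane ring core → C:3 H:6
  (− 1 ring H displaced by substituents)
  + COCH3 → C:2 H:3 O:1
Element totals:
  C: 5
  H: 8
  O: 1
Molecular formula: C5H8O.
DoU = (2C + 2 + N − H − X) / 2 = (2·5 + 2 + 0 − 8 − 0) / 2 = 2.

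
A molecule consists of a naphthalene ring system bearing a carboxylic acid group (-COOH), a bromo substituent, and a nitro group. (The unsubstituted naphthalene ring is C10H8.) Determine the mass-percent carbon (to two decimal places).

Atom tally by fragment:
  naphthalene ring system core → C:10 H:8
  (− 3 ring H displaced by substituents)
  + COOH → C:1 H:1 O:2
  + Br → Br:1
  + NO2 → N:1 O:2
Element totals:
  C: 11
  H: 6
  Br: 1
  N: 1
  O: 4
Molecular formula: C11H6BrNO4.
Molar mass = 296.076 g/mol.
Mass from C: 11 × 12.011 = 132.121 g/mol.
%C = 132.121 / 296.076 × 100 = 44.62%.

44.62%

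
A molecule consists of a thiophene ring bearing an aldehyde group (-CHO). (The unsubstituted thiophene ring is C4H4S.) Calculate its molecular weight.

Atom tally by fragment:
  thiophene ring core → C:4 H:4 S:1
  (− 1 ring H displaced by substituents)
  + CHO → C:1 H:1 O:1
Element totals:
  C: 5
  H: 4
  O: 1
  S: 1
Molecular formula: C5H4OS.
  M = 5(12.011) + 4(1.008) + 15.999 + 32.06
    = 60.055 + 4.032 + 15.999 + 32.060 = 112.146

112.15 g/mol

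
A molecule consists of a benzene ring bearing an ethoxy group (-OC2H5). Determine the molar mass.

122.17 g/mol

Atom tally by fragment:
  benzene ring core → C:6 H:6
  (− 1 ring H displaced by substituents)
  + OC2H5 → C:2 H:5 O:1
Element totals:
  C: 8
  H: 10
  O: 1
Molecular formula: C8H10O.
  M = 8(12.011) + 10(1.008) + 15.999
    = 96.088 + 10.080 + 15.999 = 122.167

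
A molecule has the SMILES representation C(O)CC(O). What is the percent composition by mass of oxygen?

42.05%

Atom tally by fragment:
  HOCH2 → C:1 H:3 O:1
  CH2 → C:1 H:2
  CH2OH → C:1 H:3 O:1
Element totals:
  C: 3
  H: 8
  O: 2
Molecular formula: C3H8O2.
Molar mass = 76.095 g/mol.
Mass from O: 2 × 15.999 = 31.998 g/mol.
%O = 31.998 / 76.095 × 100 = 42.05%.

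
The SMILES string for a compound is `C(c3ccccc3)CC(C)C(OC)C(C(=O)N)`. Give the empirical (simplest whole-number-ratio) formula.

Atom tally by fragment:
  C6H5CH2 → C:7 H:7
  CH2 → C:1 H:2
  CH(CH3) → C:2 H:4
  CH(OCH3) → C:2 H:4 O:1
  CH2CONH2 → C:2 H:4 O:1 N:1
Element totals:
  C: 14
  H: 21
  N: 1
  O: 2
Molecular formula: C14H21NO2.
gcd of subscripts (14, 21, 1, 2) = 1, so the empirical formula equals the molecular formula.

C14H21NO2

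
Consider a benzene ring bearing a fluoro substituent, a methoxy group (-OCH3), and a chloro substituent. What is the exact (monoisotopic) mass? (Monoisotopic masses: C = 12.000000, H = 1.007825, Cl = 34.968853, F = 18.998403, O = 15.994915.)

160.0091

Atom tally by fragment:
  benzene ring core → C:6 H:6
  (− 3 ring H displaced by substituents)
  + F → F:1
  + OCH3 → C:1 H:3 O:1
  + Cl → Cl:1
Element totals:
  C: 7
  H: 6
  Cl: 1
  F: 1
  O: 1
Molecular formula: C7H6ClFO.
  M = 7(12.0) + 6(1.007825) + 34.968853 + 18.998403 + 15.994915
    = 84.000000 + 6.046950 + 34.968853 + 18.998403 + 15.994915 = 160.009121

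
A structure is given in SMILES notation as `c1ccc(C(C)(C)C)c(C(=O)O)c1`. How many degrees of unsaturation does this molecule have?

Atom tally by fragment:
  benzene ring core → C:6 H:6
  (− 2 ring H displaced by substituents)
  + C(CH3)3 → C:4 H:9
  + COOH → C:1 H:1 O:2
Element totals:
  C: 11
  H: 14
  O: 2
Molecular formula: C11H14O2.
DoU = (2C + 2 + N − H − X) / 2 = (2·11 + 2 + 0 − 14 − 0) / 2 = 5.

5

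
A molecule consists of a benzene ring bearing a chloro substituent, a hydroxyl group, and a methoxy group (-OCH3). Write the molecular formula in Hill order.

Atom tally by fragment:
  benzene ring core → C:6 H:6
  (− 3 ring H displaced by substituents)
  + Cl → Cl:1
  + OH → O:1 H:1
  + OCH3 → C:1 H:3 O:1
Element totals:
  C: 7
  H: 7
  Cl: 1
  O: 2

C7H7ClO2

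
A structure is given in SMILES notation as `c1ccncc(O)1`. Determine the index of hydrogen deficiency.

Atom tally by fragment:
  pyridine ring core → C:5 H:5 N:1
  (− 1 ring H displaced by substituents)
  + OH → O:1 H:1
Element totals:
  C: 5
  H: 5
  N: 1
  O: 1
Molecular formula: C5H5NO.
DoU = (2C + 2 + N − H − X) / 2 = (2·5 + 2 + 1 − 5 − 0) / 2 = 4.

4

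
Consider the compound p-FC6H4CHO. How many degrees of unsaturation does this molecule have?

5

Atom tally by fragment:
  benzene ring core → C:6 H:6
  (− 2 ring H displaced by substituents)
  + F → F:1
  + CHO → C:1 H:1 O:1
Element totals:
  C: 7
  H: 5
  F: 1
  O: 1
Molecular formula: C7H5FO.
DoU = (2C + 2 + N − H − X) / 2 = (2·7 + 2 + 0 − 5 − 1) / 2 = 5.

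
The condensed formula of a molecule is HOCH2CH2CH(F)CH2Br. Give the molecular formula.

C4H8BrFO

Atom tally by fragment:
  HOCH2CH2 → C:2 H:5 O:1
  CH(F) → C:1 H:1 F:1
  CH2Br → C:1 H:2 Br:1
Element totals:
  C: 4
  H: 8
  Br: 1
  F: 1
  O: 1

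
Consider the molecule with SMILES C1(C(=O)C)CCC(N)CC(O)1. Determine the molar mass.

Atom tally by fragment:
  cyclohexane ring core → C:6 H:12
  (− 3 ring H displaced by substituents)
  + COCH3 → C:2 H:3 O:1
  + NH2 → N:1 H:2
  + OH → O:1 H:1
Element totals:
  C: 8
  H: 15
  N: 1
  O: 2
Molecular formula: C8H15NO2.
  M = 8(12.011) + 15(1.008) + 14.007 + 2(15.999)
    = 96.088 + 15.120 + 14.007 + 31.998 = 157.213

157.21 g/mol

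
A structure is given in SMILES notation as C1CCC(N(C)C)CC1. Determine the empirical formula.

Atom tally by fragment:
  cyclohexane ring core → C:6 H:12
  (− 1 ring H displaced by substituents)
  + N(CH3)2 → N:1 C:2 H:6
Element totals:
  C: 8
  H: 17
  N: 1
Molecular formula: C8H17N.
gcd of subscripts (8, 17, 1) = 1, so the empirical formula equals the molecular formula.

C8H17N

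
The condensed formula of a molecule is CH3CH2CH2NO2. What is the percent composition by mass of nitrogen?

Element totals:
  C: 3
  H: 7
  N: 1
  O: 2
Molecular formula: C3H7NO2.
Molar mass = 89.094 g/mol.
Mass from N: 1 × 14.007 = 14.007 g/mol.
%N = 14.007 / 89.094 × 100 = 15.72%.

15.72%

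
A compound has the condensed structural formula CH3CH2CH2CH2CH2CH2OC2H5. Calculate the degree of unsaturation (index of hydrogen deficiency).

0

Atom tally by fragment:
  CH3 → C:1 H:3
  CH2 → C:1 H:2
  CH2 → C:1 H:2
  CH2 → C:1 H:2
  CH2 → C:1 H:2
  CH2OC2H5 → C:3 H:7 O:1
Element totals:
  C: 8
  H: 18
  O: 1
Molecular formula: C8H18O.
DoU = (2C + 2 + N − H − X) / 2 = (2·8 + 2 + 0 − 18 − 0) / 2 = 0.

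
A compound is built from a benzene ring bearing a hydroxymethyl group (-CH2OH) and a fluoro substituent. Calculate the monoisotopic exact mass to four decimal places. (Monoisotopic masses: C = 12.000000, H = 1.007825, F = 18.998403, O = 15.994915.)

Atom tally by fragment:
  benzene ring core → C:6 H:6
  (− 2 ring H displaced by substituents)
  + CH2OH → C:1 H:3 O:1
  + F → F:1
Element totals:
  C: 7
  H: 7
  F: 1
  O: 1
Molecular formula: C7H7FO.
  M = 7(12.0) + 7(1.007825) + 18.998403 + 15.994915
    = 84.000000 + 7.054775 + 18.998403 + 15.994915 = 126.048093

126.0481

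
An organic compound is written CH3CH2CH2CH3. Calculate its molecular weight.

Element totals:
  C: 4
  H: 10
Molecular formula: C4H10.
  M = 4(12.011) + 10(1.008)
    = 48.044 + 10.080 = 58.124

58.12 g/mol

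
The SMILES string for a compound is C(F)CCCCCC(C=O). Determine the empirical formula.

C8H15FO

Atom tally by fragment:
  FCH2 → C:1 H:2 F:1
  CH2 → C:1 H:2
  CH2 → C:1 H:2
  CH2 → C:1 H:2
  CH2 → C:1 H:2
  CH2 → C:1 H:2
  CH2CHO → C:2 H:3 O:1
Element totals:
  C: 8
  H: 15
  F: 1
  O: 1
Molecular formula: C8H15FO.
gcd of subscripts (8, 1, 15, 1) = 1, so the empirical formula equals the molecular formula.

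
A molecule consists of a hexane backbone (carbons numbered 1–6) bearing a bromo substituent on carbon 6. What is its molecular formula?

C6H13Br

Atom tally by fragment:
  CH3 → C:1 H:3
  CH2 → C:1 H:2
  CH2 → C:1 H:2
  CH2 → C:1 H:2
  CH2 → C:1 H:2
  CH2Br → C:1 H:2 Br:1
Element totals:
  C: 6
  H: 13
  Br: 1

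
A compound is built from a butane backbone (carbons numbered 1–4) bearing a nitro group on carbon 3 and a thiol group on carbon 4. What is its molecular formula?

C4H9NO2S

Atom tally by fragment:
  CH3 → C:1 H:3
  CH2 → C:1 H:2
  CH(NO2) → C:1 H:1 N:1 O:2
  CH2SH → C:1 H:3 S:1
Element totals:
  C: 4
  H: 9
  N: 1
  O: 2
  S: 1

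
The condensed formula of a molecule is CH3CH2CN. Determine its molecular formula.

C3H5N

Element totals:
  C: 3
  H: 5
  N: 1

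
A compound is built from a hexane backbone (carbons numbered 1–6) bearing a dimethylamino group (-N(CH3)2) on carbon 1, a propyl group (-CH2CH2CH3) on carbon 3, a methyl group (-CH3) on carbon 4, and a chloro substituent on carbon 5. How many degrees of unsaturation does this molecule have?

0

Atom tally by fragment:
  (CH3)2NCH2 → C:3 H:8 N:1
  CH2 → C:1 H:2
  CH(CH2CH2CH3) → C:4 H:8
  CH(CH3) → C:2 H:4
  CH(Cl) → C:1 H:1 Cl:1
  CH3 → C:1 H:3
Element totals:
  C: 12
  H: 26
  Cl: 1
  N: 1
Molecular formula: C12H26ClN.
DoU = (2C + 2 + N − H − X) / 2 = (2·12 + 2 + 1 − 26 − 1) / 2 = 0.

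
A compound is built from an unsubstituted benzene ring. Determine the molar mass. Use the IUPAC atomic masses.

Atom tally by fragment:
  benzene ring core → C:6 H:6
Element totals:
  C: 6
  H: 6
Molecular formula: C6H6.
  M = 6(12.011) + 6(1.008)
    = 72.066 + 6.048 = 78.114

78.11 g/mol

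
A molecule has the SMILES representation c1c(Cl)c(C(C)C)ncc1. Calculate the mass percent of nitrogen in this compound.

Atom tally by fragment:
  pyridine ring core → C:5 H:5 N:1
  (− 2 ring H displaced by substituents)
  + Cl → Cl:1
  + CH(CH3)2 → C:3 H:7
Element totals:
  C: 8
  H: 10
  Cl: 1
  N: 1
Molecular formula: C8H10ClN.
Molar mass = 155.625 g/mol.
Mass from N: 1 × 14.007 = 14.007 g/mol.
%N = 14.007 / 155.625 × 100 = 9.00%.

9.00%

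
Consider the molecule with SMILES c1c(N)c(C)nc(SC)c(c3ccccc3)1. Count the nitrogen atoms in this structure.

2

Atom tally by fragment:
  pyridine ring core → C:5 H:5 N:1
  (− 4 ring H displaced by substituents)
  + NH2 → N:1 H:2
  + CH3 → C:1 H:3
  + SCH3 → C:1 H:3 S:1
  + C6H5 → C:6 H:5
Element totals:
  C: 13
  H: 14
  N: 2
  S: 1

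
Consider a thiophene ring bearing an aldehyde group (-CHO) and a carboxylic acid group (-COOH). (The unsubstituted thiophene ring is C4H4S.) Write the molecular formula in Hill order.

C6H4O3S

Atom tally by fragment:
  thiophene ring core → C:4 H:4 S:1
  (− 2 ring H displaced by substituents)
  + CHO → C:1 H:1 O:1
  + COOH → C:1 H:1 O:2
Element totals:
  C: 6
  H: 4
  O: 3
  S: 1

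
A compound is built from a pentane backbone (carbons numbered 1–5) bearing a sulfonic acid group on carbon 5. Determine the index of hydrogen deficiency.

Atom tally by fragment:
  CH3 → C:1 H:3
  CH2 → C:1 H:2
  CH2 → C:1 H:2
  CH2 → C:1 H:2
  CH2SO3H → C:1 H:3 S:1 O:3
Element totals:
  C: 5
  H: 12
  O: 3
  S: 1
Molecular formula: C5H12O3S.
DoU = (2C + 2 + N − H − X) / 2 = (2·5 + 2 + 0 − 12 − 0) / 2 = 0.

0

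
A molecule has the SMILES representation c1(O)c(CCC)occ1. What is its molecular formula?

Atom tally by fragment:
  furan ring core → C:4 H:4 O:1
  (− 2 ring H displaced by substituents)
  + OH → O:1 H:1
  + CH2CH2CH3 → C:3 H:7
Element totals:
  C: 7
  H: 10
  O: 2

C7H10O2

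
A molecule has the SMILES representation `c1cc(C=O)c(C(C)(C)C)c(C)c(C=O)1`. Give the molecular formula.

Atom tally by fragment:
  benzene ring core → C:6 H:6
  (− 4 ring H displaced by substituents)
  + CHO → C:1 H:1 O:1
  + C(CH3)3 → C:4 H:9
  + CH3 → C:1 H:3
  + CHO → C:1 H:1 O:1
Element totals:
  C: 13
  H: 16
  O: 2

C13H16O2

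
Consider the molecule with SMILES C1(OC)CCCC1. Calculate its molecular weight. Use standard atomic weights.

100.16 g/mol

Atom tally by fragment:
  cyclopentane ring core → C:5 H:10
  (− 1 ring H displaced by substituents)
  + OCH3 → C:1 H:3 O:1
Element totals:
  C: 6
  H: 12
  O: 1
Molecular formula: C6H12O.
  M = 6(12.011) + 12(1.008) + 15.999
    = 72.066 + 12.096 + 15.999 = 100.161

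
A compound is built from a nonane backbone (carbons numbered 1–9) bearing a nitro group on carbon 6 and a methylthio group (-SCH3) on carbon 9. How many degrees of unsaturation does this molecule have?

Atom tally by fragment:
  CH3 → C:1 H:3
  CH2 → C:1 H:2
  CH2 → C:1 H:2
  CH2 → C:1 H:2
  CH2 → C:1 H:2
  CH(NO2) → C:1 H:1 N:1 O:2
  CH2 → C:1 H:2
  CH2 → C:1 H:2
  CH2SCH3 → C:2 H:5 S:1
Element totals:
  C: 10
  H: 21
  N: 1
  O: 2
  S: 1
Molecular formula: C10H21NO2S.
DoU = (2C + 2 + N − H − X) / 2 = (2·10 + 2 + 1 − 21 − 0) / 2 = 1.

1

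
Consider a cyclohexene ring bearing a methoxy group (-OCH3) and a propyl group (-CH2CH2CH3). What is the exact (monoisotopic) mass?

Atom tally by fragment:
  cyclohexene ring core → C:6 H:10
  (− 2 ring H displaced by substituents)
  + OCH3 → C:1 H:3 O:1
  + CH2CH2CH3 → C:3 H:7
Element totals:
  C: 10
  H: 18
  O: 1
Molecular formula: C10H18O.
  M = 10(12.0) + 18(1.007825) + 15.994915
    = 120.000000 + 18.140850 + 15.994915 = 154.135765

154.1358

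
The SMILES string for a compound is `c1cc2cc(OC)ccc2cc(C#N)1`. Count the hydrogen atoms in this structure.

9

Atom tally by fragment:
  naphthalene ring system core → C:10 H:8
  (− 2 ring H displaced by substituents)
  + OCH3 → C:1 H:3 O:1
  + CN → C:1 N:1
Element totals:
  C: 12
  H: 9
  N: 1
  O: 1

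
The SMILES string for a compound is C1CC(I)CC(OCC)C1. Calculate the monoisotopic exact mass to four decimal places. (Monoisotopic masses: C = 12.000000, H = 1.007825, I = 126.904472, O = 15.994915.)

Atom tally by fragment:
  cyclohexane ring core → C:6 H:12
  (− 2 ring H displaced by substituents)
  + I → I:1
  + OC2H5 → C:2 H:5 O:1
Element totals:
  C: 8
  H: 15
  I: 1
  O: 1
Molecular formula: C8H15IO.
  M = 8(12.0) + 15(1.007825) + 126.904472 + 15.994915
    = 96.000000 + 15.117375 + 126.904472 + 15.994915 = 254.016762

254.0168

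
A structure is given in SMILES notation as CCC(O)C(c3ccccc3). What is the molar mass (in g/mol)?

150.22 g/mol

Atom tally by fragment:
  CH3 → C:1 H:3
  CH2 → C:1 H:2
  CH(OH) → C:1 H:2 O:1
  CH2C6H5 → C:7 H:7
Element totals:
  C: 10
  H: 14
  O: 1
Molecular formula: C10H14O.
  M = 10(12.011) + 14(1.008) + 15.999
    = 120.110 + 14.112 + 15.999 = 150.221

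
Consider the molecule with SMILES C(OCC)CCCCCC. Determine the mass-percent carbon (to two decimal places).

Atom tally by fragment:
  C2H5OCH2 → C:3 H:7 O:1
  CH2 → C:1 H:2
  CH2 → C:1 H:2
  CH2 → C:1 H:2
  CH2 → C:1 H:2
  CH2 → C:1 H:2
  CH3 → C:1 H:3
Element totals:
  C: 9
  H: 20
  O: 1
Molecular formula: C9H20O.
Molar mass = 144.258 g/mol.
Mass from C: 9 × 12.011 = 108.099 g/mol.
%C = 108.099 / 144.258 × 100 = 74.93%.

74.93%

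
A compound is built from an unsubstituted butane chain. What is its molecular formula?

C4H10

Atom tally by fragment:
  CH3 → C:1 H:3
  CH2 → C:1 H:2
  CH2 → C:1 H:2
  CH3 → C:1 H:3
Element totals:
  C: 4
  H: 10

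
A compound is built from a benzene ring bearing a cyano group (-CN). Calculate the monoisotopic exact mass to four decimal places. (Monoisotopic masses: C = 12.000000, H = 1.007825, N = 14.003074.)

103.0422

Atom tally by fragment:
  benzene ring core → C:6 H:6
  (− 1 ring H displaced by substituents)
  + CN → C:1 N:1
Element totals:
  C: 7
  H: 5
  N: 1
Molecular formula: C7H5N.
  M = 7(12.0) + 5(1.007825) + 14.003074
    = 84.000000 + 5.039125 + 14.003074 = 103.042199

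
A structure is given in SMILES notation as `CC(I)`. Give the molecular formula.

C2H5I

Atom tally by fragment:
  CH3 → C:1 H:3
  CH2I → C:1 H:2 I:1
Element totals:
  C: 2
  H: 5
  I: 1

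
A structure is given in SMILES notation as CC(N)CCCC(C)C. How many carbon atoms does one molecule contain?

8

Atom tally by fragment:
  CH3 → C:1 H:3
  CH(NH2) → C:1 H:3 N:1
  CH2 → C:1 H:2
  CH2 → C:1 H:2
  CH2 → C:1 H:2
  CH(CH3) → C:2 H:4
  CH3 → C:1 H:3
Element totals:
  C: 8
  H: 19
  N: 1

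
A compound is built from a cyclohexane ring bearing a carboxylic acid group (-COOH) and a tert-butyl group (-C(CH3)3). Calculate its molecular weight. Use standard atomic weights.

184.28 g/mol

Atom tally by fragment:
  cyclohexane ring core → C:6 H:12
  (− 2 ring H displaced by substituents)
  + COOH → C:1 H:1 O:2
  + C(CH3)3 → C:4 H:9
Element totals:
  C: 11
  H: 20
  O: 2
Molecular formula: C11H20O2.
  M = 11(12.011) + 20(1.008) + 2(15.999)
    = 132.121 + 20.160 + 31.998 = 184.279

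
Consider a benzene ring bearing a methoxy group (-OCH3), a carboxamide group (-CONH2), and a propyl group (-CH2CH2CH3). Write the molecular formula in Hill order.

Atom tally by fragment:
  benzene ring core → C:6 H:6
  (− 3 ring H displaced by substituents)
  + OCH3 → C:1 H:3 O:1
  + CONH2 → C:1 H:2 O:1 N:1
  + CH2CH2CH3 → C:3 H:7
Element totals:
  C: 11
  H: 15
  N: 1
  O: 2

C11H15NO2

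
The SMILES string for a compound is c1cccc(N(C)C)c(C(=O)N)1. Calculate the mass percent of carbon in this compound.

Atom tally by fragment:
  benzene ring core → C:6 H:6
  (− 2 ring H displaced by substituents)
  + N(CH3)2 → N:1 C:2 H:6
  + CONH2 → C:1 H:2 O:1 N:1
Element totals:
  C: 9
  H: 12
  N: 2
  O: 1
Molecular formula: C9H12N2O.
Molar mass = 164.208 g/mol.
Mass from C: 9 × 12.011 = 108.099 g/mol.
%C = 108.099 / 164.208 × 100 = 65.83%.

65.83%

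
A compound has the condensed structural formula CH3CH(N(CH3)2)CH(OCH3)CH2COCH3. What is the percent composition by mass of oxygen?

Atom tally by fragment:
  CH3 → C:1 H:3
  CH(N(CH3)2) → C:3 H:7 N:1
  CH(OCH3) → C:2 H:4 O:1
  CH2COCH3 → C:3 H:5 O:1
Element totals:
  C: 9
  H: 19
  N: 1
  O: 2
Molecular formula: C9H19NO2.
Molar mass = 173.256 g/mol.
Mass from O: 2 × 15.999 = 31.998 g/mol.
%O = 31.998 / 173.256 × 100 = 18.47%.

18.47%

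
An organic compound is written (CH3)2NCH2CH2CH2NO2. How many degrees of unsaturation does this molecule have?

1

Element totals:
  C: 5
  H: 12
  N: 2
  O: 2
Molecular formula: C5H12N2O2.
DoU = (2C + 2 + N − H − X) / 2 = (2·5 + 2 + 2 − 12 − 0) / 2 = 1.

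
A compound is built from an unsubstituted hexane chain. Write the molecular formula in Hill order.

Atom tally by fragment:
  CH3 → C:1 H:3
  CH2 → C:1 H:2
  CH2 → C:1 H:2
  CH2 → C:1 H:2
  CH2 → C:1 H:2
  CH3 → C:1 H:3
Element totals:
  C: 6
  H: 14

C6H14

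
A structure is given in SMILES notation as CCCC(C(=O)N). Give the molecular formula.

C5H11NO

Atom tally by fragment:
  CH3 → C:1 H:3
  CH2 → C:1 H:2
  CH2 → C:1 H:2
  CH2CONH2 → C:2 H:4 O:1 N:1
Element totals:
  C: 5
  H: 11
  N: 1
  O: 1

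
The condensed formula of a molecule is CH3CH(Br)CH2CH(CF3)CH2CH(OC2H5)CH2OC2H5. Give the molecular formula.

C12H22BrF3O2

Atom tally by fragment:
  CH3 → C:1 H:3
  CH(Br) → C:1 H:1 Br:1
  CH2 → C:1 H:2
  CH(CF3) → C:2 H:1 F:3
  CH2 → C:1 H:2
  CH(OC2H5) → C:3 H:6 O:1
  CH2OC2H5 → C:3 H:7 O:1
Element totals:
  C: 12
  H: 22
  Br: 1
  F: 3
  O: 2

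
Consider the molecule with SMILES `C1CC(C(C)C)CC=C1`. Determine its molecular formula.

C9H16

Atom tally by fragment:
  cyclohexene ring core → C:6 H:10
  (− 1 ring H displaced by substituents)
  + CH(CH3)2 → C:3 H:7
Element totals:
  C: 9
  H: 16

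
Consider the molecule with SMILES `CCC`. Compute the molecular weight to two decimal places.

44.10 g/mol

Atom tally by fragment:
  CH3 → C:1 H:3
  CH2 → C:1 H:2
  CH3 → C:1 H:3
Element totals:
  C: 3
  H: 8
Molecular formula: C3H8.
  M = 3(12.011) + 8(1.008)
    = 36.033 + 8.064 = 44.097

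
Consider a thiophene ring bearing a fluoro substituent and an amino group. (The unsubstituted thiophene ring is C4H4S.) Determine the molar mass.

117.14 g/mol

Atom tally by fragment:
  thiophene ring core → C:4 H:4 S:1
  (− 2 ring H displaced by substituents)
  + F → F:1
  + NH2 → N:1 H:2
Element totals:
  C: 4
  H: 4
  F: 1
  N: 1
  S: 1
Molecular formula: C4H4FNS.
  M = 4(12.011) + 4(1.008) + 18.998 + 14.007 + 32.06
    = 48.044 + 4.032 + 18.998 + 14.007 + 32.060 = 117.141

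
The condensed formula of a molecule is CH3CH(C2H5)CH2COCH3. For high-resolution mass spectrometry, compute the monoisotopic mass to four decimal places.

114.1045

Element totals:
  C: 7
  H: 14
  O: 1
Molecular formula: C7H14O.
  M = 7(12.0) + 14(1.007825) + 15.994915
    = 84.000000 + 14.109550 + 15.994915 = 114.104465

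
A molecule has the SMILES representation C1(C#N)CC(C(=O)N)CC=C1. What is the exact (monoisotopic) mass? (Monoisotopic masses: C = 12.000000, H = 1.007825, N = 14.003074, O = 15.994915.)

Atom tally by fragment:
  cyclohexene ring core → C:6 H:10
  (− 2 ring H displaced by substituents)
  + CN → C:1 N:1
  + CONH2 → C:1 H:2 O:1 N:1
Element totals:
  C: 8
  H: 10
  N: 2
  O: 1
Molecular formula: C8H10N2O.
  M = 8(12.0) + 10(1.007825) + 2(14.003074) + 15.994915
    = 96.000000 + 10.078250 + 28.006148 + 15.994915 = 150.079313

150.0793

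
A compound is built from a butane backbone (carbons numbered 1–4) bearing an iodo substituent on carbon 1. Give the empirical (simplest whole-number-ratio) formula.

C4H9I

Atom tally by fragment:
  ICH2 → C:1 H:2 I:1
  CH2 → C:1 H:2
  CH2 → C:1 H:2
  CH3 → C:1 H:3
Element totals:
  C: 4
  H: 9
  I: 1
Molecular formula: C4H9I.
gcd of subscripts (4, 9, 1) = 1, so the empirical formula equals the molecular formula.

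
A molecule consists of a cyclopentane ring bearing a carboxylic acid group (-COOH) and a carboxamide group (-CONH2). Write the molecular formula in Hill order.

Atom tally by fragment:
  cyclopentane ring core → C:5 H:10
  (− 2 ring H displaced by substituents)
  + COOH → C:1 H:1 O:2
  + CONH2 → C:1 H:2 O:1 N:1
Element totals:
  C: 7
  H: 11
  N: 1
  O: 3

C7H11NO3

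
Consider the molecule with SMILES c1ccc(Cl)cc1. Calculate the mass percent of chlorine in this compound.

Atom tally by fragment:
  benzene ring core → C:6 H:6
  (− 1 ring H displaced by substituents)
  + Cl → Cl:1
Element totals:
  C: 6
  H: 5
  Cl: 1
Molecular formula: C6H5Cl.
Molar mass = 112.556 g/mol.
Mass from Cl: 1 × 35.45 = 35.450 g/mol.
%Cl = 35.450 / 112.556 × 100 = 31.50%.

31.50%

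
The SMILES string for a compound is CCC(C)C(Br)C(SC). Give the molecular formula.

Atom tally by fragment:
  CH3 → C:1 H:3
  CH2 → C:1 H:2
  CH(CH3) → C:2 H:4
  CH(Br) → C:1 H:1 Br:1
  CH2SCH3 → C:2 H:5 S:1
Element totals:
  C: 7
  H: 15
  Br: 1
  S: 1

C7H15BrS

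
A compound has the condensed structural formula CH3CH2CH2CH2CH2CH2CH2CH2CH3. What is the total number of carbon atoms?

9

Atom tally by fragment:
  CH3 → C:1 H:3
  CH2 → C:1 H:2
  CH2 → C:1 H:2
  CH2 → C:1 H:2
  CH2 → C:1 H:2
  CH2 → C:1 H:2
  CH2 → C:1 H:2
  CH2 → C:1 H:2
  CH3 → C:1 H:3
Element totals:
  C: 9
  H: 20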